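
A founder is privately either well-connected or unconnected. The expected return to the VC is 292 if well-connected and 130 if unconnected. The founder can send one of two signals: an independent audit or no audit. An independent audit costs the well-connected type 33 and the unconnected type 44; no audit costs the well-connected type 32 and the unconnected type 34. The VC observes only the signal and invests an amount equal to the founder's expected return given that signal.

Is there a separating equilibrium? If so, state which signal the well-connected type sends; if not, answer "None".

Try well-connected → audit, unconnected → no audit:
  Under separation the VC infers type exactly: audit → well-connected (pays 292), no audit → unconnected (pays 130).
  Well-connected: audit gives 292 − 33 = 259; no audit gives 130 − 32 = 98. No deviation. ✓
  Unconnected: no audit gives 130 − 34 = 96; audit gives 292 − 44 = 248. Would deviate. ✗
Try well-connected → no audit, unconnected → audit:
  Under separation the VC infers type exactly: no audit → well-connected (pays 292), audit → unconnected (pays 130).
  Well-connected: no audit gives 292 − 32 = 260; audit gives 130 − 33 = 97. No deviation. ✓
  Unconnected: audit gives 130 − 44 = 86; no audit gives 292 − 34 = 258. Would deviate. ✗
Neither assignment is incentive-compatible.

None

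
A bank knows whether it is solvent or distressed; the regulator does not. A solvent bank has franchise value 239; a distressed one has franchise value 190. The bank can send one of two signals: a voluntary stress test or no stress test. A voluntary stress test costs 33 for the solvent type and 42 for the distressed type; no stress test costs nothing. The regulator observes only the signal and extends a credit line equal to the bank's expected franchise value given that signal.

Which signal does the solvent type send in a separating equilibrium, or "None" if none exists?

None

Try solvent → stress test, distressed → no stress test:
  Under separation the regulator infers type exactly: stress test → solvent (pays 239), no stress test → distressed (pays 190).
  Solvent: stress test gives 239 − 33 = 206; no stress test gives 190 − 0 = 190. No deviation. ✓
  Distressed: no stress test gives 190 − 0 = 190; stress test gives 239 − 42 = 197. Would deviate. ✗
Try solvent → no stress test, distressed → stress test:
  Under separation the regulator infers type exactly: no stress test → solvent (pays 239), stress test → distressed (pays 190).
  Solvent: no stress test gives 239 − 0 = 239; stress test gives 190 − 33 = 157. No deviation. ✓
  Distressed: stress test gives 190 − 42 = 148; no stress test gives 239 − 0 = 239. Would deviate. ✗
Neither assignment is incentive-compatible.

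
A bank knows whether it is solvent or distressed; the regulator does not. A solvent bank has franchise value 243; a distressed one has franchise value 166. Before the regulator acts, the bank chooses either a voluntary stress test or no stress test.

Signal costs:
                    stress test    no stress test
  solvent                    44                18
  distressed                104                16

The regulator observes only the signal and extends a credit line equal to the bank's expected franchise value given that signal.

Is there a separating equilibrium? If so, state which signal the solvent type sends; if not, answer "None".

Try solvent → stress test, distressed → no stress test:
  If types separate, stress test earns payment 243 and no stress test earns 166.
  Solvent: stress test gives 243 − 44 = 199; no stress test gives 166 − 18 = 148. No deviation. ✓
  Distressed: no stress test gives 166 − 16 = 150; stress test gives 243 − 104 = 139. No deviation. ✓
Both hold — the solvent type sends stress test.

stress test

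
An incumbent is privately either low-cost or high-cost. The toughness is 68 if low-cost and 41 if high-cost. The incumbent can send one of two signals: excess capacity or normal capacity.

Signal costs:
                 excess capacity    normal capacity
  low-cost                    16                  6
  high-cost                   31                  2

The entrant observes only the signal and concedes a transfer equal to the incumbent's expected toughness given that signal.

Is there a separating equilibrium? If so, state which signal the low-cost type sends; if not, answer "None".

excess capacity

Try low-cost → excess capacity, high-cost → normal capacity:
  If types separate, excess capacity earns payment 68 and normal capacity earns 41.
  Low-cost: excess capacity gives 68 − 16 = 52; normal capacity gives 41 − 6 = 35. No deviation. ✓
  High-cost: normal capacity gives 41 − 2 = 39; excess capacity gives 68 − 31 = 37. No deviation. ✓
Both hold — the low-cost type sends excess capacity.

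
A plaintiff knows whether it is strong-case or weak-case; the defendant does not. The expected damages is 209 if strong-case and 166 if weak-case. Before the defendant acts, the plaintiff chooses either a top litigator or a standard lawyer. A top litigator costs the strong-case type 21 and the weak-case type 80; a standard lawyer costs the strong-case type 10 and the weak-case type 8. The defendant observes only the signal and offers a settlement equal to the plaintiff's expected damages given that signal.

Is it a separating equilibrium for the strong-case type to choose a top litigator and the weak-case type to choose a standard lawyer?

Under separation the defendant infers type exactly: top litigator → strong-case (pays 209), standard lawyer → weak-case (pays 166).
Strong-case: top litigator gives 209 − 21 = 188; standard lawyer gives 166 − 10 = 156. No deviation. ✓
Weak-case: standard lawyer gives 166 − 8 = 158; top litigator gives 209 − 80 = 129. No deviation. ✓
Both incentive constraints hold.

Yes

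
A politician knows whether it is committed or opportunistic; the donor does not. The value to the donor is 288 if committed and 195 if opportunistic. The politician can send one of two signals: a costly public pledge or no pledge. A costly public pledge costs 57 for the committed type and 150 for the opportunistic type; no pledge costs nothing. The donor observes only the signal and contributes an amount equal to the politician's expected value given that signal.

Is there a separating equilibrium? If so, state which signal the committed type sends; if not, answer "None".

Try committed → pledge, opportunistic → no pledge:
  Under separation the donor infers type exactly: pledge → committed (pays 288), no pledge → opportunistic (pays 195).
  Committed: pledge gives 288 − 57 = 231; no pledge gives 195 − 0 = 195. No deviation. ✓
  Opportunistic: no pledge gives 195 − 0 = 195; pledge gives 288 − 150 = 138. No deviation. ✓
Both hold — the committed type sends pledge.

pledge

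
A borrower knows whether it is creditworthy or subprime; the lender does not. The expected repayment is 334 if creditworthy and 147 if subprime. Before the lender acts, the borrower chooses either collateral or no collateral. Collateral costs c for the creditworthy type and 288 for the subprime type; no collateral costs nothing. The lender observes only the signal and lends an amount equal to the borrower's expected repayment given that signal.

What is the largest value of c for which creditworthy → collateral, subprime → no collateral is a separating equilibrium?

187

Under separation: collateral → creditworthy (pays 334); no collateral → subprime (pays 147).
Subprime: 147 − 0 = 147 ≥ 334 − 288 = 46. Holds regardless of c. ✓
Creditworthy: 334 − c ≥ 147 − 0, so c ≤ 334 − 147 = 187.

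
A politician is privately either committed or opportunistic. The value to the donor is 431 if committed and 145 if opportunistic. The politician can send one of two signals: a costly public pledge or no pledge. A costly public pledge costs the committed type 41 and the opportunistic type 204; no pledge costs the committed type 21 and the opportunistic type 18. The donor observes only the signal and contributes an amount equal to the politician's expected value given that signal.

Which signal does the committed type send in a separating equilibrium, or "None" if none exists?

Try committed → pledge, opportunistic → no pledge:
  If types separate, pledge earns payment 431 and no pledge earns 145.
  Committed: pledge gives 431 − 41 = 390; no pledge gives 145 − 21 = 124. No deviation. ✓
  Opportunistic: no pledge gives 145 − 18 = 127; pledge gives 431 − 204 = 227. Would deviate. ✗
Try committed → no pledge, opportunistic → pledge:
  If types separate, no pledge earns payment 431 and pledge earns 145.
  Committed: no pledge gives 431 − 21 = 410; pledge gives 145 − 41 = 104. No deviation. ✓
  Opportunistic: pledge gives 145 − 204 = -59; no pledge gives 431 − 18 = 413. Would deviate. ✗
Neither assignment is incentive-compatible.

None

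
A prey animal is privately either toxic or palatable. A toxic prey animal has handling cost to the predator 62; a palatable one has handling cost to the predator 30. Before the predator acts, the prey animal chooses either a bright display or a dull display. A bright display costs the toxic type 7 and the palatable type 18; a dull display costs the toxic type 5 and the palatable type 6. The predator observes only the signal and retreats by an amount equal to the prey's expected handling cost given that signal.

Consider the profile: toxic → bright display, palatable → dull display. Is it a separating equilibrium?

If types separate, bright display earns payment 62 and dull display earns 30.
Toxic: bright display gives 62 − 7 = 55; dull display gives 30 − 5 = 25. No deviation. ✓
Palatable: dull display gives 30 − 6 = 24; bright display gives 62 − 18 = 44. Would deviate. ✗

No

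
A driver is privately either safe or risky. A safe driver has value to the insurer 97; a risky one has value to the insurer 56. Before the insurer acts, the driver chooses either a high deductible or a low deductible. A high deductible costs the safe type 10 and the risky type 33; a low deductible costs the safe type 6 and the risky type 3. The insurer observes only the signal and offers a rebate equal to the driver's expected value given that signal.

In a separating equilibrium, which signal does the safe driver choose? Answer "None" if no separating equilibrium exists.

Try safe → high deductible, risky → low deductible:
  If types separate, high deductible earns payment 97 and low deductible earns 56.
  Safe: high deductible gives 97 − 10 = 87; low deductible gives 56 − 6 = 50. No deviation. ✓
  Risky: low deductible gives 56 − 3 = 53; high deductible gives 97 − 33 = 64. Would deviate. ✗
Try safe → low deductible, risky → high deductible:
  If types separate, low deductible earns payment 97 and high deductible earns 56.
  Safe: low deductible gives 97 − 6 = 91; high deductible gives 56 − 10 = 46. No deviation. ✓
  Risky: high deductible gives 56 − 33 = 23; low deductible gives 97 − 3 = 94. Would deviate. ✗
Neither assignment is incentive-compatible.

None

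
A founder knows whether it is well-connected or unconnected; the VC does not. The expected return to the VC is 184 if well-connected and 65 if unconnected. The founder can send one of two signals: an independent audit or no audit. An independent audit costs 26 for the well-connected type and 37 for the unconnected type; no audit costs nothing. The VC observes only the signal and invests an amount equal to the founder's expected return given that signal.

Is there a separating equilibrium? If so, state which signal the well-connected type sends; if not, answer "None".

Try well-connected → audit, unconnected → no audit:
  If types separate, audit earns payment 184 and no audit earns 65.
  Well-connected: audit gives 184 − 26 = 158; no audit gives 65 − 0 = 65. No deviation. ✓
  Unconnected: no audit gives 65 − 0 = 65; audit gives 184 − 37 = 147. Would deviate. ✗
Try well-connected → no audit, unconnected → audit:
  If types separate, no audit earns payment 184 and audit earns 65.
  Well-connected: no audit gives 184 − 0 = 184; audit gives 65 − 26 = 39. No deviation. ✓
  Unconnected: audit gives 65 − 37 = 28; no audit gives 184 − 0 = 184. Would deviate. ✗
Neither assignment is incentive-compatible.

None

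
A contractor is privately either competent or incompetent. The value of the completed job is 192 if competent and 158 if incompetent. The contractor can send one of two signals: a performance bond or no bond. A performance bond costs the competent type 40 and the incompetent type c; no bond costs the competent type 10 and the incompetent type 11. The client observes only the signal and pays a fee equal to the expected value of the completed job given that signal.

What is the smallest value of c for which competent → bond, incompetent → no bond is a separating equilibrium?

45

Under separation: bond → competent (pays 192); no bond → incompetent (pays 158).
Competent: 192 − 40 = 152 ≥ 158 − 10 = 148. Holds regardless of c. ✓
Incompetent: 158 − 11 ≥ 192 − c, so c ≥ 192 − 147 = 45.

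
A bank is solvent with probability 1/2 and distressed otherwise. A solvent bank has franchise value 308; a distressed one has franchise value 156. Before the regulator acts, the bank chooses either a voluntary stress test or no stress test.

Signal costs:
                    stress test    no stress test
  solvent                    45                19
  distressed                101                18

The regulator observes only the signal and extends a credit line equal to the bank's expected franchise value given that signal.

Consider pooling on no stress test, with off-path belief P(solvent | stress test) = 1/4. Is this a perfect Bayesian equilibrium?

Yes

At the pooled signal (no stress test) the regulator holds the prior 1/2 and pays 1/2·308 + 1/2·156 = 232. Off-path (stress test) belief 1/4 gives 1/4·308 + 3/4·156 = 194.
Solvent: no stress test gives 232 − 19 = 213; stress test gives 194 − 45 = 149. Stays. ✓
Distressed: no stress test gives 232 − 18 = 214; stress test gives 194 − 101 = 93. Stays. ✓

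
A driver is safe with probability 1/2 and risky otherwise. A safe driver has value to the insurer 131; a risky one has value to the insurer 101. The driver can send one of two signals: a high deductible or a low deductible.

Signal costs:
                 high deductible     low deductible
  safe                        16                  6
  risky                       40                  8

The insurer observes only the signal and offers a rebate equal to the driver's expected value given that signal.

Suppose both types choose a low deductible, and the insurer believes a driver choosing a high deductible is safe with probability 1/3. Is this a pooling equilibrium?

At the pooled signal (low deductible) the insurer holds the prior 1/2 and pays 1/2·131 + 1/2·101 = 116. Off-path (high deductible) belief 1/3 gives 1/3·131 + 2/3·101 = 111.
Safe: low deductible gives 116 − 6 = 110; high deductible gives 111 − 16 = 95. Stays. ✓
Risky: low deductible gives 116 − 8 = 108; high deductible gives 111 − 40 = 71. Stays. ✓

Yes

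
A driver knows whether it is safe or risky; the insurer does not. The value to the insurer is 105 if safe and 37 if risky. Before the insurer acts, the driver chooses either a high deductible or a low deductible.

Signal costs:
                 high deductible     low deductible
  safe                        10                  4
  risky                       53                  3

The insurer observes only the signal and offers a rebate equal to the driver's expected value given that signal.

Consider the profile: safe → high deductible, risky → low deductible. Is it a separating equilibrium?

No

If types separate, high deductible earns payment 105 and low deductible earns 37.
Safe: high deductible gives 105 − 10 = 95; low deductible gives 37 − 4 = 33. No deviation. ✓
Risky: low deductible gives 37 − 3 = 34; high deductible gives 105 − 53 = 52. Would deviate. ✗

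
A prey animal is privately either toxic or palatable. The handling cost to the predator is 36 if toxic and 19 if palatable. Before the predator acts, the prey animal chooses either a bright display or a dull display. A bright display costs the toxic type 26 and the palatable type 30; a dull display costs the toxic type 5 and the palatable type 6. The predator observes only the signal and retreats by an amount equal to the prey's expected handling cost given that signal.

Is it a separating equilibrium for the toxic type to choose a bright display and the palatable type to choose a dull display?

No

If types separate, bright display earns payment 36 and dull display earns 19.
Toxic: bright display gives 36 − 26 = 10; dull display gives 19 − 5 = 14. Would deviate. ✗
Palatable: dull display gives 19 − 6 = 13; bright display gives 36 − 30 = 6. No deviation. ✓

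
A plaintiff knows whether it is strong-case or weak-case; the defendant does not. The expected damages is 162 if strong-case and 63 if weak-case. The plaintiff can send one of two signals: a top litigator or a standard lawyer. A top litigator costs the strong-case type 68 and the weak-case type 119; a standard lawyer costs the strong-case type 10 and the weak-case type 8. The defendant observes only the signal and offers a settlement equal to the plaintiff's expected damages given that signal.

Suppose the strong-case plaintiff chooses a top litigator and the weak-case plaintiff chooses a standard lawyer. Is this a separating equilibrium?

Yes

Under separation the defendant infers type exactly: top litigator → strong-case (pays 162), standard lawyer → weak-case (pays 63).
Strong-case: top litigator gives 162 − 68 = 94; standard lawyer gives 63 − 10 = 53. No deviation. ✓
Weak-case: standard lawyer gives 63 − 8 = 55; top litigator gives 162 − 119 = 43. No deviation. ✓
Neither type gains from mimicking the other.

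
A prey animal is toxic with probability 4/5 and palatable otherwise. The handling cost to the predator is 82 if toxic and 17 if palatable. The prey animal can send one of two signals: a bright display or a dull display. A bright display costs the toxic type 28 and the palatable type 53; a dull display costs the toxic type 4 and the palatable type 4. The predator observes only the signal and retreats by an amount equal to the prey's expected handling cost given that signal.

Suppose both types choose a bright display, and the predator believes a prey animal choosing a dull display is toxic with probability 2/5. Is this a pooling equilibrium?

At the pooled signal (bright display) the predator holds the prior 4/5 and pays 4/5·82 + 1/5·17 = 69. Off-path (dull display) belief 2/5 gives 2/5·82 + 3/5·17 = 43.
Toxic: bright display gives 69 − 28 = 41; dull display gives 43 − 4 = 39. Stays. ✓
Palatable: bright display gives 69 − 53 = 16; dull display gives 43 − 4 = 39. Deviates. ✗

No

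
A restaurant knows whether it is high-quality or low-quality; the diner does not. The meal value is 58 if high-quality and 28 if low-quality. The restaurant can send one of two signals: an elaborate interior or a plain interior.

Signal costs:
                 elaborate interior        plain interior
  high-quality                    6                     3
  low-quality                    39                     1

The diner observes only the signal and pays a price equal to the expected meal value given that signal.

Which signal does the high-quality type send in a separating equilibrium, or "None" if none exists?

Try high-quality → elaborate interior, low-quality → plain interior:
  Under separation the diner infers type exactly: elaborate interior → high-quality (pays 58), plain interior → low-quality (pays 28).
  High-quality: elaborate interior gives 58 − 6 = 52; plain interior gives 28 − 3 = 25. No deviation. ✓
  Low-quality: plain interior gives 28 − 1 = 27; elaborate interior gives 58 − 39 = 19. No deviation. ✓
Both hold — the high-quality type sends elaborate interior.

elaborate interior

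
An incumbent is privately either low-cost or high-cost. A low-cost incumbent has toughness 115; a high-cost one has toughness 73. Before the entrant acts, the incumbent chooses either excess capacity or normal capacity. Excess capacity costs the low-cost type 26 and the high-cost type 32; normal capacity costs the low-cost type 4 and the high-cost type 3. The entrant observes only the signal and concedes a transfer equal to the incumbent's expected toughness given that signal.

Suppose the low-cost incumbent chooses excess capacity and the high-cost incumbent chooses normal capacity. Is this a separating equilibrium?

No

If types separate, excess capacity earns payment 115 and normal capacity earns 73.
Low-cost: excess capacity gives 115 − 26 = 89; normal capacity gives 73 − 4 = 69. No deviation. ✓
High-cost: normal capacity gives 73 − 3 = 70; excess capacity gives 115 − 32 = 83. Would deviate. ✗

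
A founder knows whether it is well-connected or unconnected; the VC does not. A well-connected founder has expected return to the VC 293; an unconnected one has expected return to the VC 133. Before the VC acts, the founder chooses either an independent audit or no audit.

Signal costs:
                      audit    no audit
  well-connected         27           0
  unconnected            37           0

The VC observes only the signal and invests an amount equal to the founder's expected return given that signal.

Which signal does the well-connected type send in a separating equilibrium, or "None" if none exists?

Try well-connected → audit, unconnected → no audit:
  If types separate, audit earns payment 293 and no audit earns 133.
  Well-connected: audit gives 293 − 27 = 266; no audit gives 133 − 0 = 133. No deviation. ✓
  Unconnected: no audit gives 133 − 0 = 133; audit gives 293 − 37 = 256. Would deviate. ✗
Try well-connected → no audit, unconnected → audit:
  If types separate, no audit earns payment 293 and audit earns 133.
  Well-connected: no audit gives 293 − 0 = 293; audit gives 133 − 27 = 106. No deviation. ✓
  Unconnected: audit gives 133 − 37 = 96; no audit gives 293 − 0 = 293. Would deviate. ✗
Neither assignment is incentive-compatible.

None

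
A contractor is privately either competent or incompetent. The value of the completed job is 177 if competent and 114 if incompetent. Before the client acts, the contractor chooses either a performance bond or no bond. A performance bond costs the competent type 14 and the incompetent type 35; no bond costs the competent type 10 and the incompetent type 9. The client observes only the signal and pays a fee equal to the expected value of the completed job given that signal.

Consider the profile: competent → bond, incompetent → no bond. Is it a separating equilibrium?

If types separate, bond earns payment 177 and no bond earns 114.
Competent: bond gives 177 − 14 = 163; no bond gives 114 − 10 = 104. No deviation. ✓
Incompetent: no bond gives 114 − 9 = 105; bond gives 177 − 35 = 142. Would deviate. ✗

No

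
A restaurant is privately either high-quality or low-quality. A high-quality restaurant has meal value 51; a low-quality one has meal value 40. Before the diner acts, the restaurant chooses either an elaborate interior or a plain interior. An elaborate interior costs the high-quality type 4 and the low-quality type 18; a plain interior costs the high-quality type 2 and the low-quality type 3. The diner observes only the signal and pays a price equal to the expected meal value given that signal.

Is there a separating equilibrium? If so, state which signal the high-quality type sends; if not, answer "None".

Try high-quality → elaborate interior, low-quality → plain interior:
  Under separation the diner infers type exactly: elaborate interior → high-quality (pays 51), plain interior → low-quality (pays 40).
  High-quality: elaborate interior gives 51 − 4 = 47; plain interior gives 40 − 2 = 38. No deviation. ✓
  Low-quality: plain interior gives 40 − 3 = 37; elaborate interior gives 51 − 18 = 33. No deviation. ✓
Both hold — the high-quality type sends elaborate interior.

elaborate interior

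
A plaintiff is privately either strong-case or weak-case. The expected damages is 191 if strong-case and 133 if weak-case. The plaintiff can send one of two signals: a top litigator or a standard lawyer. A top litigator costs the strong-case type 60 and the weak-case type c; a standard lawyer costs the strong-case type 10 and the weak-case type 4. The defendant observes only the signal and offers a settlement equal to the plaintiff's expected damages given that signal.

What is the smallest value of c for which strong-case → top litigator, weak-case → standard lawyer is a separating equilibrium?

Under separation: top litigator → strong-case (pays 191); standard lawyer → weak-case (pays 133).
Strong-case: 191 − 60 = 131 ≥ 133 − 10 = 123. Holds regardless of c. ✓
Weak-case: 133 − 4 ≥ 191 − c, so c ≥ 191 − 129 = 62.

62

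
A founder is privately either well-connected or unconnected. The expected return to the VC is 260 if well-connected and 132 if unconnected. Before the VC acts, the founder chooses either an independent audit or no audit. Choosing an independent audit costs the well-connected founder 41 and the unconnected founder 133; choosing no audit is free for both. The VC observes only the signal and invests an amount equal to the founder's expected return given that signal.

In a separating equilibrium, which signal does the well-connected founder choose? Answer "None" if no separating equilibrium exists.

Try well-connected → audit, unconnected → no audit:
  Under separation the VC infers type exactly: audit → well-connected (pays 260), no audit → unconnected (pays 132).
  Well-connected: audit gives 260 − 41 = 219; no audit gives 132 − 0 = 132. No deviation. ✓
  Unconnected: no audit gives 132 − 0 = 132; audit gives 260 − 133 = 127. No deviation. ✓
Both hold — the well-connected type sends audit.

audit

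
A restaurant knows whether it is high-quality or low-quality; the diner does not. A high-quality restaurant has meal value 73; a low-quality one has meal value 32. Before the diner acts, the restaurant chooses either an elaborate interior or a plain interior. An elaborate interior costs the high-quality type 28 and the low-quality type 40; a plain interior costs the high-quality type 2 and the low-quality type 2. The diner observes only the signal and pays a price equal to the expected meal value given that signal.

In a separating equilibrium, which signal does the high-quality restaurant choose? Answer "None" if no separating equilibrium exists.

None

Try high-quality → elaborate interior, low-quality → plain interior:
  If types separate, elaborate interior earns payment 73 and plain interior earns 32.
  High-quality: elaborate interior gives 73 − 28 = 45; plain interior gives 32 − 2 = 30. No deviation. ✓
  Low-quality: plain interior gives 32 − 2 = 30; elaborate interior gives 73 − 40 = 33. Would deviate. ✗
Try high-quality → plain interior, low-quality → elaborate interior:
  If types separate, plain interior earns payment 73 and elaborate interior earns 32.
  High-quality: plain interior gives 73 − 2 = 71; elaborate interior gives 32 − 28 = 4. No deviation. ✓
  Low-quality: elaborate interior gives 32 − 40 = -8; plain interior gives 73 − 2 = 71. Would deviate. ✗
Neither assignment is incentive-compatible.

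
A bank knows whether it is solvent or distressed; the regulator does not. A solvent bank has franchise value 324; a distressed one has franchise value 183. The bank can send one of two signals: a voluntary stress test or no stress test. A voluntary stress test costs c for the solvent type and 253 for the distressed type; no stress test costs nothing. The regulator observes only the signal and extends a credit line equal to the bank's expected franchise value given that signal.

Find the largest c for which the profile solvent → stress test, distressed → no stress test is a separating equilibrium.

Under separation: stress test → solvent (pays 324); no stress test → distressed (pays 183).
Distressed: 183 − 0 = 183 ≥ 324 − 253 = 71. Holds regardless of c. ✓
Solvent: 324 − c ≥ 183 − 0, so c ≤ 324 − 183 = 141.

141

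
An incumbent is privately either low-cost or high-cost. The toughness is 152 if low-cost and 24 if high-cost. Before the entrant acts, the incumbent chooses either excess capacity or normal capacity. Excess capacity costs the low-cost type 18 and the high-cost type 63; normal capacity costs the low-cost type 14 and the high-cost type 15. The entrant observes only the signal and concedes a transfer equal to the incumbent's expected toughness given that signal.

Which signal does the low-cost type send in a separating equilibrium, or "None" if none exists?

Try low-cost → excess capacity, high-cost → normal capacity:
  If types separate, excess capacity earns payment 152 and normal capacity earns 24.
  Low-cost: excess capacity gives 152 − 18 = 134; normal capacity gives 24 − 14 = 10. No deviation. ✓
  High-cost: normal capacity gives 24 − 15 = 9; excess capacity gives 152 − 63 = 89. Would deviate. ✗
Try low-cost → normal capacity, high-cost → excess capacity:
  If types separate, normal capacity earns payment 152 and excess capacity earns 24.
  Low-cost: normal capacity gives 152 − 14 = 138; excess capacity gives 24 − 18 = 6. No deviation. ✓
  High-cost: excess capacity gives 24 − 63 = -39; normal capacity gives 152 − 15 = 137. Would deviate. ✗
Neither assignment is incentive-compatible.

None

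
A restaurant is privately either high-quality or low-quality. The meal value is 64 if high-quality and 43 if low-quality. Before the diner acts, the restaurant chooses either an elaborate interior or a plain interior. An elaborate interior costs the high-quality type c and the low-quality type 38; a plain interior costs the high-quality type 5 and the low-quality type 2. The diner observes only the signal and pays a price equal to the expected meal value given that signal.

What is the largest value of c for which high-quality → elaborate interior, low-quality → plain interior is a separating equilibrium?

Under separation: elaborate interior → high-quality (pays 64); plain interior → low-quality (pays 43).
Low-quality: 43 − 2 = 41 ≥ 64 − 38 = 26. Holds regardless of c. ✓
High-quality: 64 − c ≥ 43 − 5, so c ≤ 64 − 38 = 26.

26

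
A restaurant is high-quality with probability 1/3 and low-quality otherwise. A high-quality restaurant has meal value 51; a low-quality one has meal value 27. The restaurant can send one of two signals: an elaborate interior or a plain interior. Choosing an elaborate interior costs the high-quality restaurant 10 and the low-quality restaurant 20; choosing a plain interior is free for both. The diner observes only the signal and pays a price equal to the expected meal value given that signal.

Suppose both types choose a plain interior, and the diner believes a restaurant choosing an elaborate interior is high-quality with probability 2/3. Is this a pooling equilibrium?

At the pooled signal (plain interior) the diner holds the prior 1/3 and pays 1/3·51 + 2/3·27 = 35. Off-path (elaborate interior) belief 2/3 gives 2/3·51 + 1/3·27 = 43.
High-quality: plain interior gives 35 − 0 = 35; elaborate interior gives 43 − 10 = 33. Stays. ✓
Low-quality: plain interior gives 35 − 0 = 35; elaborate interior gives 43 − 20 = 23. Stays. ✓

Yes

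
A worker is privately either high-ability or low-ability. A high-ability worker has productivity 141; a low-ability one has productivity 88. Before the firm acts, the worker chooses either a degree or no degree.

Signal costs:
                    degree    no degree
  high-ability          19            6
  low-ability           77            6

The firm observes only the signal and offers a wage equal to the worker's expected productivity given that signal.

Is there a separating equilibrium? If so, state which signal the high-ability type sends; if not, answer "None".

degree

Try high-ability → degree, low-ability → no degree:
  Under separation the firm infers type exactly: degree → high-ability (pays 141), no degree → low-ability (pays 88).
  High-ability: degree gives 141 − 19 = 122; no degree gives 88 − 6 = 82. No deviation. ✓
  Low-ability: no degree gives 88 − 6 = 82; degree gives 141 − 77 = 64. No deviation. ✓
Both hold — the high-ability type sends degree.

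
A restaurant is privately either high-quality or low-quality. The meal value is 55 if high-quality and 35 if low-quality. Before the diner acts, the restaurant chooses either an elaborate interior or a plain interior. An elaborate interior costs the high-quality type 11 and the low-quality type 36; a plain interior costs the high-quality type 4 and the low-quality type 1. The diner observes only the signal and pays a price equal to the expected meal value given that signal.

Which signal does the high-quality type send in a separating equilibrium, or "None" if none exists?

Try high-quality → elaborate interior, low-quality → plain interior:
  If types separate, elaborate interior earns payment 55 and plain interior earns 35.
  High-quality: elaborate interior gives 55 − 11 = 44; plain interior gives 35 − 4 = 31. No deviation. ✓
  Low-quality: plain interior gives 35 − 1 = 34; elaborate interior gives 55 − 36 = 19. No deviation. ✓
Both hold — the high-quality type sends elaborate interior.

elaborate interior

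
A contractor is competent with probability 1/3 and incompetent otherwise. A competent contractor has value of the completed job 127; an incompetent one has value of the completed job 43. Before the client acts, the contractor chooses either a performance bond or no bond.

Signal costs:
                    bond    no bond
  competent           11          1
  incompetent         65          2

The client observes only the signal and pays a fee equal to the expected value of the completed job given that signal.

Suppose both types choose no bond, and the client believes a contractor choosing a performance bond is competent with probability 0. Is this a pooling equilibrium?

On the equilibrium path (no bond) the client holds the prior 1/3 and pays 1/3·127 + 2/3·43 = 71. Off-path (bond) belief 0 gives 0·127 + 1·43 = 43.
Competent: no bond gives 71 − 1 = 70; bond gives 43 − 11 = 32. Stays. ✓
Incompetent: no bond gives 71 − 2 = 69; bond gives 43 − 65 = -22. Stays. ✓
Beliefs are Bayes-consistent on-path and both types best-respond.

Yes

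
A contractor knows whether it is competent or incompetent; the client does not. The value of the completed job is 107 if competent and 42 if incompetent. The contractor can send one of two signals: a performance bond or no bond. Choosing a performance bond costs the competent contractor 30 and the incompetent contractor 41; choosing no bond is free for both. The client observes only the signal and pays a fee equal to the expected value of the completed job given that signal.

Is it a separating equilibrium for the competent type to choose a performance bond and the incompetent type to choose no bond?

If types separate, bond earns payment 107 and no bond earns 42.
Competent: bond gives 107 − 30 = 77; no bond gives 42 − 0 = 42. No deviation. ✓
Incompetent: no bond gives 42 − 0 = 42; bond gives 107 − 41 = 66. Would deviate. ✗

No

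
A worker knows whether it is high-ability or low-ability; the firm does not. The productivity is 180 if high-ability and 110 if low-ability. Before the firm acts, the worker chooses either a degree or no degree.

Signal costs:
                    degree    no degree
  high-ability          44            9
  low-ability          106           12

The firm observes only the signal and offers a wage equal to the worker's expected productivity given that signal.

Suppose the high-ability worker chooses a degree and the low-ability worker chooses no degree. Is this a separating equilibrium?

Yes

Under separation the firm infers type exactly: degree → high-ability (pays 180), no degree → low-ability (pays 110).
High-ability: degree gives 180 − 44 = 136; no degree gives 110 − 9 = 101. No deviation. ✓
Low-ability: no degree gives 110 − 12 = 98; degree gives 180 − 106 = 74. No deviation. ✓
Neither type gains from mimicking the other.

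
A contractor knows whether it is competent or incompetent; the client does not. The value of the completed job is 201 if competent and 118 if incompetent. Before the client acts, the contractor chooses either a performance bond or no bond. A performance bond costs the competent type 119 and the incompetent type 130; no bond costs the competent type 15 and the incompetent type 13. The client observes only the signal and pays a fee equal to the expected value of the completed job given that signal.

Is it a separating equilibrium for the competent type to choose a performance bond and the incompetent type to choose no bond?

If types separate, bond earns payment 201 and no bond earns 118.
Competent: bond gives 201 − 119 = 82; no bond gives 118 − 15 = 103. Would deviate. ✗
Incompetent: no bond gives 118 − 13 = 105; bond gives 201 − 130 = 71. No deviation. ✓

No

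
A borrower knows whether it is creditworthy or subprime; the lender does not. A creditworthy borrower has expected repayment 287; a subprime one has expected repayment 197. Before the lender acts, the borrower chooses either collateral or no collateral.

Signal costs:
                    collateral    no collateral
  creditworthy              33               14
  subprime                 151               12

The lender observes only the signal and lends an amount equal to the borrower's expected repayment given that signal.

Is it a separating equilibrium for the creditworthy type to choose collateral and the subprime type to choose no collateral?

Yes

If types separate, collateral earns payment 287 and no collateral earns 197.
Creditworthy: collateral gives 287 − 33 = 254; no collateral gives 197 − 14 = 183. No deviation. ✓
Subprime: no collateral gives 197 − 12 = 185; collateral gives 287 − 151 = 136. No deviation. ✓
Neither type gains from mimicking the other.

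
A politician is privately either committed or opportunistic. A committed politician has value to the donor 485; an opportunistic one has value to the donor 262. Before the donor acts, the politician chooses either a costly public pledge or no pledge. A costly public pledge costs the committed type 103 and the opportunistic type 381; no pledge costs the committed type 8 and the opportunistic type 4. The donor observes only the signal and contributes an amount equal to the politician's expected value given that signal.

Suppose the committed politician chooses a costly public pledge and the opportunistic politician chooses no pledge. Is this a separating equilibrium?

Yes

If types separate, pledge earns payment 485 and no pledge earns 262.
Committed: pledge gives 485 − 103 = 382; no pledge gives 262 − 8 = 254. No deviation. ✓
Opportunistic: no pledge gives 262 − 4 = 258; pledge gives 485 − 381 = 104. No deviation. ✓
Neither type gains from mimicking the other.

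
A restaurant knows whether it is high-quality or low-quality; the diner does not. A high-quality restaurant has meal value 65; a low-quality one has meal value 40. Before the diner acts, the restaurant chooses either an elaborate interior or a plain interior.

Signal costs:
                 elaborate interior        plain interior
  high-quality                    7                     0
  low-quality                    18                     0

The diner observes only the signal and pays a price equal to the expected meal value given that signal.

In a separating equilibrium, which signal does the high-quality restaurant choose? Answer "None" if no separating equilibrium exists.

None

Try high-quality → elaborate interior, low-quality → plain interior:
  Under separation the diner infers type exactly: elaborate interior → high-quality (pays 65), plain interior → low-quality (pays 40).
  High-quality: elaborate interior gives 65 − 7 = 58; plain interior gives 40 − 0 = 40. No deviation. ✓
  Low-quality: plain interior gives 40 − 0 = 40; elaborate interior gives 65 − 18 = 47. Would deviate. ✗
Try high-quality → plain interior, low-quality → elaborate interior:
  Under separation the diner infers type exactly: plain interior → high-quality (pays 65), elaborate interior → low-quality (pays 40).
  High-quality: plain interior gives 65 − 0 = 65; elaborate interior gives 40 − 7 = 33. No deviation. ✓
  Low-quality: elaborate interior gives 40 − 18 = 22; plain interior gives 65 − 0 = 65. Would deviate. ✗
Neither assignment is incentive-compatible.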